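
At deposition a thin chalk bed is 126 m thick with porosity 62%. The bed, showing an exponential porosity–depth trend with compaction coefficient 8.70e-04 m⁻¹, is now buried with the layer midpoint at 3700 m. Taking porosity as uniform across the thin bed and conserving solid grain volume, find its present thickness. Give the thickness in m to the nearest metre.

Working in km (1 km = 1000 m; k in km⁻¹ = k in m⁻¹ × 1000):
Porosity at 3.7 km: φ = 0.62·exp(−0.87×3.7) = 0.0248
Solid-volume conservation: h(1−φ) = h₀(1−φ₀) ⇒ h = h₀·(1−φ₀)/(1−φ)
h = 0.126 × (1 − 0.62)/(1 − 0.0248) = 0.126 × 0.3897 = 0.0491 km

49 m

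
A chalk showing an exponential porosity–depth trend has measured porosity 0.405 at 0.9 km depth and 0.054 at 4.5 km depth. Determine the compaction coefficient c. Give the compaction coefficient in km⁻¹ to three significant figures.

0.560 km⁻¹

Athy: n(Z) = n₀ e^(−cZ) ⇒ n₁/n₂ = e^{c(Z₂−Z₁)} ⇒ c = ln(n₁/n₂)/(Z₂−Z₁)
c = ln(0.405/0.054) / (4.5 − 0.9) = ln(7.5) / 3.6 = 2.0149 / 3.6 = 0.5597 km⁻¹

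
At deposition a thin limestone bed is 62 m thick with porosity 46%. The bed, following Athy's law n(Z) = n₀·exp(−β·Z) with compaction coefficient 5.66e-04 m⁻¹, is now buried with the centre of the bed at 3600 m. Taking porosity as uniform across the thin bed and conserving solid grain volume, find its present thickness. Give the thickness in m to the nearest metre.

36 m

Working in km (1 km = 1000 m; β in km⁻¹ = β in m⁻¹ × 1000):
Porosity at 3.6 km: n = 0.46·exp(−0.566×3.6) = 0.0600
Solid-volume conservation: h(1−n) = h₀(1−n₀) ⇒ h = h₀·(1−n₀)/(1−n)
h = 0.062 × (1 − 0.46)/(1 − 0.0600) = 0.062 × 0.5744 = 0.0356 km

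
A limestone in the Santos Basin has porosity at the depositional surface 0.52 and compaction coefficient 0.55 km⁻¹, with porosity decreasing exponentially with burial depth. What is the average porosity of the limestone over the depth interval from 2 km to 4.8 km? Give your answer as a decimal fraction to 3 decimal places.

⟨n⟩ = (1/(z₂−z₁)) ∫ n₀ e^(−kz) dz = n₀·(e^(−k·z₁) − e^(−k·z₂)) / (k·(z₂−z₁))
e^(−0.55×2) = 0.3329; e^(−0.55×4.8) = 0.0714
⟨n⟩ = 0.52 × (0.3329 − 0.0714) / (0.55 × 2.8) = 0.52 × 0.1698 = 0.0883

0.088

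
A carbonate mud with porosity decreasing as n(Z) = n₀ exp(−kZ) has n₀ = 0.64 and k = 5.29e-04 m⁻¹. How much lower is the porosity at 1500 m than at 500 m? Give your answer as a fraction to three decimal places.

0.202

Working in km (1 km = 1000 m; k in km⁻¹ = k in m⁻¹ × 1000):
n(0.5) = 0.64·e^(−0.529×0.5) = 0.4913
n(1.5) = 0.64·e^(−0.529×1.5) = 0.2894
Δn = 0.4913 − 0.2894 = 0.2018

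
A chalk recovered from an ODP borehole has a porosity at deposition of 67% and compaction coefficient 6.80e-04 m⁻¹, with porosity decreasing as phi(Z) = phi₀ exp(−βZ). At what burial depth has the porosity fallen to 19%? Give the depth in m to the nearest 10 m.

1850 m

Working in km (1 km = 1000 m; β in km⁻¹ = β in m⁻¹ × 1000):
Invert Athy's law: Z = ln(phi₀/phi) / β
Z = ln(0.67/0.19) / 0.68 = ln(3.526) / 0.68 = 1.2603 / 0.68 = 1.853 km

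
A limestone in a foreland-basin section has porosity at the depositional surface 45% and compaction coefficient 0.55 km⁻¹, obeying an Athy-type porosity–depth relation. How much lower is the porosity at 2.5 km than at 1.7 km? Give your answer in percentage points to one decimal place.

6.3 percentage points

n(1.7) = 0.45·e^(−0.55×1.7) = 0.1767
n(2.5) = 0.45·e^(−0.55×2.5) = 0.1138
Δn = 0.1767 − 0.1138 = 0.0629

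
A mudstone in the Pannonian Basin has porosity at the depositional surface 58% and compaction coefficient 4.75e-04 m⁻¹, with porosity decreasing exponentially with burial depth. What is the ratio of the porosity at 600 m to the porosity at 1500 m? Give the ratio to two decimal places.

Working in km (1 km = 1000 m; k in km⁻¹ = k in m⁻¹ × 1000):
phi(d₁)/phi(d₂) = e^(−k·d₁)/e^(−k·d₂) = e^{k(d₂−d₁)}
= exp(0.475 × 0.9) = exp(0.4275) = 1.5334

1.53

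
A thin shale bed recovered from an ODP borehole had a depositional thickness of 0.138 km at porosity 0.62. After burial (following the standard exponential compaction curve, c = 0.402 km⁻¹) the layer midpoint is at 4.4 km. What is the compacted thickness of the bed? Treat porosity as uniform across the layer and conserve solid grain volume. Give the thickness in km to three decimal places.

0.059 km

Porosity at 4.4 km: phi = 0.62·exp(−0.402×4.4) = 0.1057
Solid-volume conservation: h(1−phi) = h₀(1−phi₀) ⇒ h = h₀·(1−phi₀)/(1−phi)
h = 0.138 × (1 − 0.62)/(1 − 0.1057) = 0.138 × 0.4249 = 0.0586 km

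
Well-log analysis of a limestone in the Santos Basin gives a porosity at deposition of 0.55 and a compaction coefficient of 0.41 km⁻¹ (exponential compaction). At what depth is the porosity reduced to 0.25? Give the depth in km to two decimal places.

1.92 km

Invert Athy's law: d = ln(n₀/n) / β
d = ln(0.55/0.25) / 0.41 = ln(2.2) / 0.41 = 0.7885 / 0.41 = 1.923 km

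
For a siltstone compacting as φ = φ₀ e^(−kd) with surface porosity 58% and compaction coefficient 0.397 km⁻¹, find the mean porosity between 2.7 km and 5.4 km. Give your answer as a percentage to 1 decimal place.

⟨φ⟩ = (1/(d₂−d₁)) ∫ φ₀ e^(−kd) dd = φ₀·(e^(−k·d₁) − e^(−k·d₂)) / (k·(d₂−d₁))
e^(−0.397×2.7) = 0.3424; e^(−0.397×5.4) = 0.1172
⟨φ⟩ = 0.58 × (0.3424 − 0.1172) / (0.397 × 2.7) = 0.58 × 0.2100 = 0.1218

12.2%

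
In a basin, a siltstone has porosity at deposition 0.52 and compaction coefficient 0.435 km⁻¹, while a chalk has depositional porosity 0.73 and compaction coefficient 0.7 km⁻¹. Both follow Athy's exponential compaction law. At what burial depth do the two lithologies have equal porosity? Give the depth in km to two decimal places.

Set phi₀ₐ e^(−kₐZ) = phi₀ᵦ e^(−kᵦZ) ⇒ ln(phi₀ₐ/phi₀ᵦ) = (kₐ − kᵦ)·Z
Z = ln(0.52/0.73) / (0.435 − 0.7) = -0.3392 / -0.265 = 1.280 km

1.28 km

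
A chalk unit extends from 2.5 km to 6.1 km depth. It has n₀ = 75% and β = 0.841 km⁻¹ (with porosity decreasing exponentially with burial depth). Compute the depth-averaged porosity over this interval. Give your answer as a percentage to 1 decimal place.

2.9%

⟨n⟩ = (1/(z₂−z₁)) ∫ n₀ e^(−βz) dz = n₀·(e^(−β·z₁) − e^(−β·z₂)) / (β·(z₂−z₁))
e^(−0.841×2.5) = 0.1222; e^(−0.841×6.1) = 0.0059
⟨n⟩ = 0.75 × (0.1222 − 0.0059) / (0.841 × 3.6) = 0.75 × 0.0384 = 0.0288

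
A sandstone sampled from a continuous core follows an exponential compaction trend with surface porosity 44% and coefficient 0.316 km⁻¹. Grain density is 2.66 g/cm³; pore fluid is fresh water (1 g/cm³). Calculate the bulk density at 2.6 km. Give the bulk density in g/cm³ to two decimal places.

2.34 g/cm³

Porosity at depth: φ = 0.44·exp(−0.316×2.6) = 0.44×0.4397 = 0.1935
Bulk density: ρ_b = (1−φ)ρ_g + φ·ρ_f = 0.8065×2.66 + 0.1935×1
       = 2.145 + 0.193 = 2.339 g/cm³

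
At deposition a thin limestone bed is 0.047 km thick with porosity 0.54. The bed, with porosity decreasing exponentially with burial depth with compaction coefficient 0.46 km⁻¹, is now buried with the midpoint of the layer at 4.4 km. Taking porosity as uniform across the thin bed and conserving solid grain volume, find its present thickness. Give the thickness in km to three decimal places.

0.023 km

Porosity at 4.4 km: phi = 0.54·exp(−0.46×4.4) = 0.0713
Solid-volume conservation: h(1−phi) = h₀(1−phi₀) ⇒ h = h₀·(1−phi₀)/(1−phi)
h = 0.047 × (1 − 0.54)/(1 − 0.0713) = 0.047 × 0.4953 = 0.0233 km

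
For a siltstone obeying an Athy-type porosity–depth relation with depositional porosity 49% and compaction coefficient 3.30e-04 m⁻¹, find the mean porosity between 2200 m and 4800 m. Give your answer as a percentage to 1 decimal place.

15.9%

Working in km (1 km = 1000 m; k in km⁻¹ = k in m⁻¹ × 1000):
⟨phi⟩ = (1/(z₂−z₁)) ∫ phi₀ e^(−kz) dz = phi₀·(e^(−k·z₁) − e^(−k·z₂)) / (k·(z₂−z₁))
e^(−0.33×2.2) = 0.4838; e^(−0.33×4.8) = 0.2052
⟨phi⟩ = 0.49 × (0.4838 − 0.2052) / (0.33 × 2.6) = 0.49 × 0.3248 = 0.1592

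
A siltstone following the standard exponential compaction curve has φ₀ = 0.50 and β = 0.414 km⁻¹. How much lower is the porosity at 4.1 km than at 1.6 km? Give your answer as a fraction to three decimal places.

φ(1.6) = 0.5·e^(−0.414×1.6) = 0.2578
φ(4.1) = 0.5·e^(−0.414×4.1) = 0.0916
Δφ = 0.2578 − 0.0916 = 0.1662

0.166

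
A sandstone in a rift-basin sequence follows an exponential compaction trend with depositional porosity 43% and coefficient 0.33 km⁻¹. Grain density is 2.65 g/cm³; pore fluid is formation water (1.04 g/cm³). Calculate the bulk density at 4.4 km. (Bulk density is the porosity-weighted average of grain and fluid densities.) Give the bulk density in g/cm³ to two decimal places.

2.49 g/cm³

Porosity at depth: φ = 0.43·exp(−0.33×4.4) = 0.43×0.2341 = 0.1007
Bulk density: ρ_b = (1−φ)ρ_g + φ·ρ_f = 0.8993×2.65 + 0.1007×1.04
       = 2.383 + 0.105 = 2.488 g/cm³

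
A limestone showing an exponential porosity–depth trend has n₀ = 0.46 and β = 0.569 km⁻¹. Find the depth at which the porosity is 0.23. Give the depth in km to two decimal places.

1.22 km

Invert Athy's law: Z = ln(n₀/n) / β
Z = ln(0.46/0.23) / 0.569 = ln(2) / 0.569 = 0.6931 / 0.569 = 1.218 km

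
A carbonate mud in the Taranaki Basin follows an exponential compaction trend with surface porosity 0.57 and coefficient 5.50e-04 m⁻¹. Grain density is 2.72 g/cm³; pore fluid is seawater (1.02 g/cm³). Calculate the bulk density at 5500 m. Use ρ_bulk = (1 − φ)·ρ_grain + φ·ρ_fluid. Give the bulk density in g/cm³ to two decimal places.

2.67 g/cm³

Working in km (1 km = 1000 m; β in km⁻¹ = β in m⁻¹ × 1000):
Porosity at depth: n = 0.57·exp(−0.55×5.5) = 0.57×0.0486 = 0.0277
Bulk density: ρ_b = (1−n)ρ_g + n·ρ_f = 0.9723×2.72 + 0.0277×1.02
       = 2.645 + 0.028 = 2.673 g/cm³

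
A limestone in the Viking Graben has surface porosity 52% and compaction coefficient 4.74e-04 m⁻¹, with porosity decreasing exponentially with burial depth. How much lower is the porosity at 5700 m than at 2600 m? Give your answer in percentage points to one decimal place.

11.7 percentage points

Working in km (1 km = 1000 m; k in km⁻¹ = k in m⁻¹ × 1000):
n(2.6) = 0.52·e^(−0.474×2.6) = 0.1516
n(5.7) = 0.52·e^(−0.474×5.7) = 0.0349
Δn = 0.1516 − 0.0349 = 0.1167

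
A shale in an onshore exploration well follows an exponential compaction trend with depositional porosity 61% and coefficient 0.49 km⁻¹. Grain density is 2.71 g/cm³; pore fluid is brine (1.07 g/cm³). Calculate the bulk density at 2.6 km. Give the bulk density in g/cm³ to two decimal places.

Porosity at depth: phi = 0.61·exp(−0.49×2.6) = 0.61×0.2797 = 0.1706
Bulk density: ρ_b = (1−phi)ρ_g + phi·ρ_f = 0.8294×2.71 + 0.1706×1.07
       = 2.248 + 0.183 = 2.430 g/cm³

2.43 g/cm³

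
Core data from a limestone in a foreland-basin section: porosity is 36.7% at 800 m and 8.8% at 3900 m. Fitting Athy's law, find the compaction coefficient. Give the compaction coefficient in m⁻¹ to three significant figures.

Working in km (1 km = 1000 m; k in km⁻¹ = k in m⁻¹ × 1000):
Athy: n(d) = n₀ e^(−kd) ⇒ n₁/n₂ = e^{k(d₂−d₁)} ⇒ k = ln(n₁/n₂)/(d₂−d₁)
k = ln(0.367/0.088) / (3.9 − 0.8) = ln(4.17) / 3.1 = 1.4280 / 3.1 = 0.4607 km⁻¹

0.000461 m⁻¹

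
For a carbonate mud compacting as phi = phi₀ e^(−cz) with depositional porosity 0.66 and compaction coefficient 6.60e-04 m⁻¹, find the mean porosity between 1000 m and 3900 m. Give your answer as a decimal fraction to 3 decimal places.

0.152

Working in km (1 km = 1000 m; c in km⁻¹ = c in m⁻¹ × 1000):
⟨phi⟩ = (1/(z₂−z₁)) ∫ phi₀ e^(−cz) dz = phi₀·(e^(−c·z₁) − e^(−c·z₂)) / (c·(z₂−z₁))
e^(−0.66×1) = 0.5169; e^(−0.66×3.9) = 0.0762
⟨phi⟩ = 0.66 × (0.5169 − 0.0762) / (0.66 × 2.9) = 0.66 × 0.2302 = 0.1519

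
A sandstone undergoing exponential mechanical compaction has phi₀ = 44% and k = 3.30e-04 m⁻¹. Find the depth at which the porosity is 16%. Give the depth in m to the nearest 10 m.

3070 m

Working in km (1 km = 1000 m; k in km⁻¹ = k in m⁻¹ × 1000):
Invert Athy's law: d = ln(phi₀/phi) / k
d = ln(0.44/0.16) / 0.33 = ln(2.75) / 0.33 = 1.0116 / 0.33 = 3.065 km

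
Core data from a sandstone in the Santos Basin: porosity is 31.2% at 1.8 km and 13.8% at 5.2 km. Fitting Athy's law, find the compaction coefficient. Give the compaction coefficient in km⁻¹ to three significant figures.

Athy: phi(Z) = phi₀ e^(−kZ) ⇒ phi₁/phi₂ = e^{k(Z₂−Z₁)} ⇒ k = ln(phi₁/phi₂)/(Z₂−Z₁)
k = ln(0.312/0.138) / (5.2 − 1.8) = ln(2.261) / 3.4 = 0.8157 / 3.4 = 0.2399 km⁻¹

0.240 km⁻¹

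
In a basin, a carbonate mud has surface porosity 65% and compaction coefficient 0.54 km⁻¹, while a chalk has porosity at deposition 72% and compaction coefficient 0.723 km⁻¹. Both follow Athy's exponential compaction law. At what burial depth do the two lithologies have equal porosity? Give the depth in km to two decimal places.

Set phi₀ₐ e^(−kₐz) = phi₀ᵦ e^(−kᵦz) ⇒ ln(phi₀ₐ/phi₀ᵦ) = (kₐ − kᵦ)·z
z = ln(0.65/0.72) / (0.54 − 0.723) = -0.1023 / -0.183 = 0.559 km

0.56 km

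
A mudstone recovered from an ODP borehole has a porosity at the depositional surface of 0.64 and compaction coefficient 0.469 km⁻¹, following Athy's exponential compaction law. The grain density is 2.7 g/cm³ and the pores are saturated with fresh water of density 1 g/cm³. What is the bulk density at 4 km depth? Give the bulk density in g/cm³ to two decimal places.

Porosity at depth: φ = 0.64·exp(−0.469×4) = 0.64×0.1532 = 0.0980
Bulk density: ρ_b = (1−φ)ρ_g + φ·ρ_f = 0.9020×2.7 + 0.0980×1
       = 2.435 + 0.098 = 2.533 g/cm³

2.53 g/cm³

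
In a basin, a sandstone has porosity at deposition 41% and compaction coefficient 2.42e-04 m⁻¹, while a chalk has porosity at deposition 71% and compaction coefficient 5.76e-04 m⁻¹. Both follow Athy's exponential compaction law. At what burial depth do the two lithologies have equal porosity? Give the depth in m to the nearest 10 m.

1640 m

Working in km (1 km = 1000 m; c in km⁻¹ = c in m⁻¹ × 1000):
Set phi₀ₐ e^(−cₐZ) = phi₀ᵦ e^(−cᵦZ) ⇒ ln(phi₀ₐ/phi₀ᵦ) = (cₐ − cᵦ)·Z
Z = ln(0.41/0.71) / (0.242 − 0.576) = -0.5491 / -0.334 = 1.644 km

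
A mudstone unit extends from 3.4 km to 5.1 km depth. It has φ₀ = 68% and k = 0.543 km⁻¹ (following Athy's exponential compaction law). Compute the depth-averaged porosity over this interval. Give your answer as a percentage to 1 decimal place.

7.0%

⟨φ⟩ = (1/(z₂−z₁)) ∫ φ₀ e^(−kz) dz = φ₀·(e^(−k·z₁) − e^(−k·z₂)) / (k·(z₂−z₁))
e^(−0.543×3.4) = 0.1578; e^(−0.543×5.1) = 0.0627
⟨φ⟩ = 0.68 × (0.1578 − 0.0627) / (0.543 × 1.7) = 0.68 × 0.1031 = 0.0701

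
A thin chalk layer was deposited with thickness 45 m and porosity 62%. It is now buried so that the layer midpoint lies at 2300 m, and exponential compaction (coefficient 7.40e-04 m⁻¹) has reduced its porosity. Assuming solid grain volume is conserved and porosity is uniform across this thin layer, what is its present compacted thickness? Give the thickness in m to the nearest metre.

Working in km (1 km = 1000 m; β in km⁻¹ = β in m⁻¹ × 1000):
Porosity at 2.3 km: φ = 0.62·exp(−0.74×2.3) = 0.1130
Solid-volume conservation: h(1−φ) = h₀(1−φ₀) ⇒ h = h₀·(1−φ₀)/(1−φ)
h = 0.045 × (1 − 0.62)/(1 − 0.1130) = 0.045 × 0.4284 = 0.0193 km

19 m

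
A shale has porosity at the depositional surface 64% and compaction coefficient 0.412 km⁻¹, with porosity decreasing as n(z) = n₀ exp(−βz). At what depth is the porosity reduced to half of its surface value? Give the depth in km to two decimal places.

1.68 km

n/n₀ = 1/2 ⇒ exp(−β·z) = 1/2 ⇒ z = ln(2) / β
z = 0.6931 / 0.412 = 1.682 km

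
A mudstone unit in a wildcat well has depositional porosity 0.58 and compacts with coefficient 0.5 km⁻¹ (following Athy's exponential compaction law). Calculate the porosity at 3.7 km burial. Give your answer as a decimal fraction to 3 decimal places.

0.091

phi = phi₀·exp(−β·z) = 0.58 × exp(−0.5 × 3.7) = 0.58 × exp(−1.85)
  = 0.58 × 0.1572 = 0.0912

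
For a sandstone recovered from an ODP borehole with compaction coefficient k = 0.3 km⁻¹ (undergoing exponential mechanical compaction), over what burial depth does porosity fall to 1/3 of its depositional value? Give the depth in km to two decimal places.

φ/φ₀ = 1/3 ⇒ exp(−k·Z) = 1/3 ⇒ Z = ln(3) / k
Z = 1.0986 / 0.3 = 3.662 km

3.66 km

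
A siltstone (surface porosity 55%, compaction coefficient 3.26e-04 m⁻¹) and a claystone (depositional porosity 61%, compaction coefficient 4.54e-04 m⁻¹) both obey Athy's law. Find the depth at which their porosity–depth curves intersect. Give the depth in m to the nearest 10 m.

Working in km (1 km = 1000 m; c in km⁻¹ = c in m⁻¹ × 1000):
Set n₀ₐ e^(−cₐZ) = n₀ᵦ e^(−cᵦZ) ⇒ ln(n₀ₐ/n₀ᵦ) = (cₐ − cᵦ)·Z
Z = ln(0.55/0.61) / (0.326 − 0.454) = -0.1035 / -0.128 = 0.809 km

810 m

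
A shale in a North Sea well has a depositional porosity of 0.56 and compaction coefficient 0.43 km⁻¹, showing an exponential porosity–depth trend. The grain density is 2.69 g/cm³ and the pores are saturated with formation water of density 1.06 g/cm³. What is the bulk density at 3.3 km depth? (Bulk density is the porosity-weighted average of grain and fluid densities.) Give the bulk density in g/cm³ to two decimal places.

Porosity at depth: n = 0.56·exp(−0.43×3.3) = 0.56×0.2420 = 0.1355
Bulk density: ρ_b = (1−n)ρ_g + n·ρ_f = 0.8645×2.69 + 0.1355×1.06
       = 2.326 + 0.144 = 2.469 g/cm³

2.47 g/cm³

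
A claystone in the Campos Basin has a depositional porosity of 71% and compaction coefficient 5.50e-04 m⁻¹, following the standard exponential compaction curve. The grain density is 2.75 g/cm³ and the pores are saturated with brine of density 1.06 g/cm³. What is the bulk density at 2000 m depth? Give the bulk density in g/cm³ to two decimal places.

Working in km (1 km = 1000 m; k in km⁻¹ = k in m⁻¹ × 1000):
Porosity at depth: n = 0.71·exp(−0.55×2) = 0.71×0.3329 = 0.2363
Bulk density: ρ_b = (1−n)ρ_g + n·ρ_f = 0.7637×2.75 + 0.2363×1.06
       = 2.100 + 0.251 = 2.351 g/cm³

2.35 g/cm³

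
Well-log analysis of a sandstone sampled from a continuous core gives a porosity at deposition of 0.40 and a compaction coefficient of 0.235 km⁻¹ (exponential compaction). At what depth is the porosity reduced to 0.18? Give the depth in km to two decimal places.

3.40 km

Invert Athy's law: z = ln(φ₀/φ) / c
z = ln(0.4/0.18) / 0.235 = ln(2.222) / 0.235 = 0.7985 / 0.235 = 3.398 km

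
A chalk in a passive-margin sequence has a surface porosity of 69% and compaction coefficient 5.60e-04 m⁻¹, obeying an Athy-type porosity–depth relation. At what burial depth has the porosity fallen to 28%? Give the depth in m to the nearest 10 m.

Working in km (1 km = 1000 m; c in km⁻¹ = c in m⁻¹ × 1000):
Invert Athy's law: Z = ln(φ₀/φ) / c
Z = ln(0.69/0.28) / 0.56 = ln(2.464) / 0.56 = 0.9019 / 0.56 = 1.611 km

1610 m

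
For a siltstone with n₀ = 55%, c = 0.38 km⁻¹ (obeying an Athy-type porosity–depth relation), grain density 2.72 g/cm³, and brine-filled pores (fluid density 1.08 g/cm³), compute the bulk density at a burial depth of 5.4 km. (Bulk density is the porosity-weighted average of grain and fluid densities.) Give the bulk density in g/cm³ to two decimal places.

Porosity at depth: n = 0.55·exp(−0.38×5.4) = 0.55×0.1285 = 0.0707
Bulk density: ρ_b = (1−n)ρ_g + n·ρ_f = 0.9293×2.72 + 0.0707×1.08
       = 2.528 + 0.076 = 2.604 g/cm³

2.60 g/cm³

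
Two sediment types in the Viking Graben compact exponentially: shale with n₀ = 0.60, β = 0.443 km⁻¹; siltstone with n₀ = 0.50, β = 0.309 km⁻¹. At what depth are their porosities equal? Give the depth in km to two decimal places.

1.36 km

Set n₀ₐ e^(−βₐZ) = n₀ᵦ e^(−βᵦZ) ⇒ ln(n₀ₐ/n₀ᵦ) = (βₐ − βᵦ)·Z
Z = ln(0.6/0.5) / (0.443 − 0.309) = 0.1823 / 0.134 = 1.361 km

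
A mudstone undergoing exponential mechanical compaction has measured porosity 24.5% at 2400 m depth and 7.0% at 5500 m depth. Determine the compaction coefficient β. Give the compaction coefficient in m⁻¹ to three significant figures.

Working in km (1 km = 1000 m; β in km⁻¹ = β in m⁻¹ × 1000):
Athy: phi(Z) = phi₀ e^(−βZ) ⇒ phi₁/phi₂ = e^{β(Z₂−Z₁)} ⇒ β = ln(phi₁/phi₂)/(Z₂−Z₁)
β = ln(0.245/0.07) / (5.5 − 2.4) = ln(3.5) / 3.1 = 1.2528 / 3.1 = 0.4041 km⁻¹

0.000404 m⁻¹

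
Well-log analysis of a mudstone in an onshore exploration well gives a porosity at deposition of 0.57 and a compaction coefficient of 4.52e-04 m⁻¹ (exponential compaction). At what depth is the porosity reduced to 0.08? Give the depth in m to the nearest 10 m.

4340 m

Working in km (1 km = 1000 m; c in km⁻¹ = c in m⁻¹ × 1000):
Invert Athy's law: z = ln(phi₀/phi) / c
z = ln(0.57/0.08) / 0.452 = ln(7.125) / 0.452 = 1.9636 / 0.452 = 4.344 km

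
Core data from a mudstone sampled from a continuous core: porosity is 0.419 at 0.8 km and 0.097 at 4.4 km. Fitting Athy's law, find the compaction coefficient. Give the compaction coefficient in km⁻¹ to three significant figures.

Athy: φ(Z) = φ₀ e^(−kZ) ⇒ φ₁/φ₂ = e^{k(Z₂−Z₁)} ⇒ k = ln(φ₁/φ₂)/(Z₂−Z₁)
k = ln(0.419/0.097) / (4.4 − 0.8) = ln(4.32) / 3.6 = 1.4632 / 3.6 = 0.4064 km⁻¹

0.406 km⁻¹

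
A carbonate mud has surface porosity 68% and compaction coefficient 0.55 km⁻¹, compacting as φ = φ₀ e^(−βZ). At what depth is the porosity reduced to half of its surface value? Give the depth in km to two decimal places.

φ/φ₀ = 1/2 ⇒ exp(−β·Z) = 1/2 ⇒ Z = ln(2) / β
Z = 0.6931 / 0.55 = 1.260 km

1.26 km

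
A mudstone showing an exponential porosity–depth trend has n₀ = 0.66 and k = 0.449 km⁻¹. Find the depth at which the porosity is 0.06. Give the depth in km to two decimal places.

5.34 km

Invert Athy's law: d = ln(n₀/n) / k
d = ln(0.66/0.06) / 0.449 = ln(11) / 0.449 = 2.3979 / 0.449 = 5.341 km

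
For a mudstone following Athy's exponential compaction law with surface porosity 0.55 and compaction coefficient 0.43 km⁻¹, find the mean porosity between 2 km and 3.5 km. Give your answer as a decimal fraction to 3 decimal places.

⟨n⟩ = (1/(Z₂−Z₁)) ∫ n₀ e^(−kZ) dZ = n₀·(e^(−k·Z₁) − e^(−k·Z₂)) / (k·(Z₂−Z₁))
e^(−0.43×2) = 0.4232; e^(−0.43×3.5) = 0.2220
⟨n⟩ = 0.55 × (0.4232 − 0.2220) / (0.43 × 1.5) = 0.55 × 0.3119 = 0.1715

0.172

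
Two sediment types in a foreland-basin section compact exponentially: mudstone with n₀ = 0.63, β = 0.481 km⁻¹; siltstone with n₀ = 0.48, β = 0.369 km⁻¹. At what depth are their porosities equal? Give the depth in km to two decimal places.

Set n₀ₐ e^(−βₐd) = n₀ᵦ e^(−βᵦd) ⇒ ln(n₀ₐ/n₀ᵦ) = (βₐ − βᵦ)·d
d = ln(0.63/0.48) / (0.481 − 0.369) = 0.2719 / 0.112 = 2.428 km

2.43 km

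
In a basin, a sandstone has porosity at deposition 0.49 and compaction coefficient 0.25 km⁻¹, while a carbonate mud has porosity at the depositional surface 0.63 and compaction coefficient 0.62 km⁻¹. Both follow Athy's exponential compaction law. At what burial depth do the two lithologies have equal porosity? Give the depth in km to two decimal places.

Set phi₀ₐ e^(−kₐz) = phi₀ᵦ e^(−kᵦz) ⇒ ln(phi₀ₐ/phi₀ᵦ) = (kₐ − kᵦ)·z
z = ln(0.49/0.63) / (0.25 − 0.62) = -0.2513 / -0.37 = 0.679 km

0.68 km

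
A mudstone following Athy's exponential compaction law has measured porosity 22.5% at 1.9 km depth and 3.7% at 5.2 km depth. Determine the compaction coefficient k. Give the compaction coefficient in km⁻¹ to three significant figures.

Athy: n(z) = n₀ e^(−kz) ⇒ n₁/n₂ = e^{k(z₂−z₁)} ⇒ k = ln(n₁/n₂)/(z₂−z₁)
k = ln(0.225/0.037) / (5.2 − 1.9) = ln(6.081) / 3.3 = 1.8052 / 3.3 = 0.547 km⁻¹

0.547 km⁻¹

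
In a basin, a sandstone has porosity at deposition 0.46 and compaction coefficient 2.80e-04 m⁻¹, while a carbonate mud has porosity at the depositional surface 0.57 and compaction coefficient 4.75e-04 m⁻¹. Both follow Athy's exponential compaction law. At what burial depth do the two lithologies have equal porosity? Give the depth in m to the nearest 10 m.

1100 m

Working in km (1 km = 1000 m; k in km⁻¹ = k in m⁻¹ × 1000):
Set n₀ₐ e^(−kₐz) = n₀ᵦ e^(−kᵦz) ⇒ ln(n₀ₐ/n₀ᵦ) = (kₐ − kᵦ)·z
z = ln(0.46/0.57) / (0.28 − 0.475) = -0.2144 / -0.195 = 1.100 km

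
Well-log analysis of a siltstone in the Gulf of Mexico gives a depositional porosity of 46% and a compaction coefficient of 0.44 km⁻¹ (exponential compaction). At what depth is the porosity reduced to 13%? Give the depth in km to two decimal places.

Invert Athy's law: z = ln(n₀/n) / β
z = ln(0.46/0.13) / 0.44 = ln(3.538) / 0.44 = 1.2637 / 0.44 = 2.872 km

2.87 km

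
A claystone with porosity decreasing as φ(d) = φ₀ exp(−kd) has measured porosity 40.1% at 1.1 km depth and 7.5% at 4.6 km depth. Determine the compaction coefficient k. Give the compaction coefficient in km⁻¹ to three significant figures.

0.479 km⁻¹

Athy: φ(d) = φ₀ e^(−kd) ⇒ φ₁/φ₂ = e^{k(d₂−d₁)} ⇒ k = ln(φ₁/φ₂)/(d₂−d₁)
k = ln(0.401/0.075) / (4.6 − 1.1) = ln(5.347) / 3.5 = 1.6765 / 3.5 = 0.479 km⁻¹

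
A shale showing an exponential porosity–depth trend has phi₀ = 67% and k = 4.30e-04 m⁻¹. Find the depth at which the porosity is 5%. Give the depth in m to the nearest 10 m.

Working in km (1 km = 1000 m; k in km⁻¹ = k in m⁻¹ × 1000):
Invert Athy's law: d = ln(phi₀/phi) / k
d = ln(0.67/0.05) / 0.43 = ln(13.4) / 0.43 = 2.5953 / 0.43 = 6.035 km

6040 m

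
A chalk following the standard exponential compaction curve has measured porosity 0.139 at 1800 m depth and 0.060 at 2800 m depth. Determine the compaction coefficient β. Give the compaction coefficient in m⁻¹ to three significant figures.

Working in km (1 km = 1000 m; β in km⁻¹ = β in m⁻¹ × 1000):
Athy: n(Z) = n₀ e^(−βZ) ⇒ n₁/n₂ = e^{β(Z₂−Z₁)} ⇒ β = ln(n₁/n₂)/(Z₂−Z₁)
β = ln(0.139/0.06) / (2.8 − 1.8) = ln(2.317) / 1 = 0.8401 / 1 = 0.8401 km⁻¹

0.000840 m⁻¹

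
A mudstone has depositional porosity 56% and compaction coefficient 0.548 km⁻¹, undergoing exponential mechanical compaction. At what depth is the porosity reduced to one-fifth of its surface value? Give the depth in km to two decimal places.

phi/phi₀ = 1/5 ⇒ exp(−β·z) = 1/5 ⇒ z = ln(5) / β
z = 1.6094 / 0.548 = 2.937 km

2.94 km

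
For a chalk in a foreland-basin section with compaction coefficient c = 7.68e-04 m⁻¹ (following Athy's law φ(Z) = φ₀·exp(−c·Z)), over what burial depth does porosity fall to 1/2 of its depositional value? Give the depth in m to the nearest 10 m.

Working in km (1 km = 1000 m; c in km⁻¹ = c in m⁻¹ × 1000):
φ/φ₀ = 1/2 ⇒ exp(−c·Z) = 1/2 ⇒ Z = ln(2) / c
Z = 0.6931 / 0.768 = 0.903 km

900 m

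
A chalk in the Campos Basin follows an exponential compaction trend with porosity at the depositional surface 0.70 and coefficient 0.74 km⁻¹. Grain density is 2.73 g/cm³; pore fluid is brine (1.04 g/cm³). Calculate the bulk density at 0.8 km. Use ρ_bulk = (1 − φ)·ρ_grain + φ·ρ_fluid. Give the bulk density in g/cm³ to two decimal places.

2.08 g/cm³

Porosity at depth: n = 0.7·exp(−0.74×0.8) = 0.7×0.5532 = 0.3873
Bulk density: ρ_b = (1−n)ρ_g + n·ρ_f = 0.6127×2.73 + 0.3873×1.04
       = 1.673 + 0.403 = 2.076 g/cm³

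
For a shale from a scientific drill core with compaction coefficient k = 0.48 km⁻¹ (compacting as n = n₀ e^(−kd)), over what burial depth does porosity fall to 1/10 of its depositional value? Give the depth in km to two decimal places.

4.80 km

n/n₀ = 1/10 ⇒ exp(−k·d) = 1/10 ⇒ d = ln(10) / k
d = 2.3026 / 0.48 = 4.797 km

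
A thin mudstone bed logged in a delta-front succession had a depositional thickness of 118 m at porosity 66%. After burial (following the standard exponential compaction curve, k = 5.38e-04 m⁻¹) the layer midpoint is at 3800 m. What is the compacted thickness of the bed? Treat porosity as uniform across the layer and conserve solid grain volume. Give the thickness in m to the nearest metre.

Working in km (1 km = 1000 m; k in km⁻¹ = k in m⁻¹ × 1000):
Porosity at 3.8 km: n = 0.66·exp(−0.538×3.8) = 0.0854
Solid-volume conservation: h(1−n) = h₀(1−n₀) ⇒ h = h₀·(1−n₀)/(1−n)
h = 0.118 × (1 − 0.66)/(1 − 0.0854) = 0.118 × 0.3718 = 0.0439 km

44 m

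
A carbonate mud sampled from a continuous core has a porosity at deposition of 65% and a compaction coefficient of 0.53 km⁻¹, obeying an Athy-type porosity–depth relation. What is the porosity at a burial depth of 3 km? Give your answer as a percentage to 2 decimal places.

13.26%

phi = phi₀·exp(−c·z) = 0.65 × exp(−0.53 × 3) = 0.65 × exp(−1.59)
  = 0.65 × 0.2039 = 0.1326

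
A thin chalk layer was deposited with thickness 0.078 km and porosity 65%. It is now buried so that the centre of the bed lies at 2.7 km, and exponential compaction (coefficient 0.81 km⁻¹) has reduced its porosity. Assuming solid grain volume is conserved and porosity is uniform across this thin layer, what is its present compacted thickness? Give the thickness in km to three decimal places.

Porosity at 2.7 km: φ = 0.65·exp(−0.81×2.7) = 0.0730
Solid-volume conservation: h(1−φ) = h₀(1−φ₀) ⇒ h = h₀·(1−φ₀)/(1−φ)
h = 0.078 × (1 − 0.65)/(1 − 0.0730) = 0.078 × 0.3775 = 0.0294 km

0.029 km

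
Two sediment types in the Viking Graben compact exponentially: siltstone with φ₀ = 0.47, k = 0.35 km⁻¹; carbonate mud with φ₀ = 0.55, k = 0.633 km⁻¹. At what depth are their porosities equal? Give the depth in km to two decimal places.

Set φ₀ₐ e^(−kₐd) = φ₀ᵦ e^(−kᵦd) ⇒ ln(φ₀ₐ/φ₀ᵦ) = (kₐ − kᵦ)·d
d = ln(0.47/0.55) / (0.35 − 0.633) = -0.1572 / -0.283 = 0.555 km

0.56 km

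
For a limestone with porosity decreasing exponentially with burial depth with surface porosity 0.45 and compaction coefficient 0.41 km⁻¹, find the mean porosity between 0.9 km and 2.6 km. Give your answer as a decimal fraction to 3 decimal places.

0.224

⟨n⟩ = (1/(z₂−z₁)) ∫ n₀ e^(−cz) dz = n₀·(e^(−c·z₁) − e^(−c·z₂)) / (c·(z₂−z₁))
e^(−0.41×0.9) = 0.6914; e^(−0.41×2.6) = 0.3444
⟨n⟩ = 0.45 × (0.6914 − 0.3444) / (0.41 × 1.7) = 0.45 × 0.4979 = 0.2241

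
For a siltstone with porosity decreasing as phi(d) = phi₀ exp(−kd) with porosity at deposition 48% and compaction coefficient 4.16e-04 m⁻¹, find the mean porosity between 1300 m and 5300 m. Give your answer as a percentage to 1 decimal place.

13.6%

Working in km (1 km = 1000 m; k in km⁻¹ = k in m⁻¹ × 1000):
⟨phi⟩ = (1/(d₂−d₁)) ∫ phi₀ e^(−kd) dd = phi₀·(e^(−k·d₁) − e^(−k·d₂)) / (k·(d₂−d₁))
e^(−0.416×1.3) = 0.5823; e^(−0.416×5.3) = 0.1103
⟨phi⟩ = 0.48 × (0.5823 − 0.1103) / (0.416 × 4) = 0.48 × 0.2837 = 0.1362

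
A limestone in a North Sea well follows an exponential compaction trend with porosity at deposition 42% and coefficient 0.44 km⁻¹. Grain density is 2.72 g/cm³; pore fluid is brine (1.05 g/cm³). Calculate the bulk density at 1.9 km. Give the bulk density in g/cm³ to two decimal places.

Porosity at depth: phi = 0.42·exp(−0.44×1.9) = 0.42×0.4334 = 0.1820
Bulk density: ρ_b = (1−phi)ρ_g + phi·ρ_f = 0.8180×2.72 + 0.1820×1.05
       = 2.225 + 0.191 = 2.416 g/cm³

2.42 g/cm³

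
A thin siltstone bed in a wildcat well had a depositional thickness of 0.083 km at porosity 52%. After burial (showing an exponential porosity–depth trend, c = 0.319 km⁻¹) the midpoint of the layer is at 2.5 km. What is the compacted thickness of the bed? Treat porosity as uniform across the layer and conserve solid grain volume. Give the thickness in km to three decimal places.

Porosity at 2.5 km: φ = 0.52·exp(−0.319×2.5) = 0.2342
Solid-volume conservation: h(1−φ) = h₀(1−φ₀) ⇒ h = h₀·(1−φ₀)/(1−φ)
h = 0.083 × (1 − 0.52)/(1 − 0.2342) = 0.083 × 0.6268 = 0.0520 km

0.052 km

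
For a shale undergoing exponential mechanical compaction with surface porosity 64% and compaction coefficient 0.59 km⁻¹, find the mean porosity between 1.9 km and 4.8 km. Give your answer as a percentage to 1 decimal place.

⟨n⟩ = (1/(Z₂−Z₁)) ∫ n₀ e^(−βZ) dZ = n₀·(e^(−β·Z₁) − e^(−β·Z₂)) / (β·(Z₂−Z₁))
e^(−0.59×1.9) = 0.3260; e^(−0.59×4.8) = 0.0589
⟨n⟩ = 0.64 × (0.3260 − 0.0589) / (0.59 × 2.9) = 0.64 × 0.1561 = 0.0999

10.0%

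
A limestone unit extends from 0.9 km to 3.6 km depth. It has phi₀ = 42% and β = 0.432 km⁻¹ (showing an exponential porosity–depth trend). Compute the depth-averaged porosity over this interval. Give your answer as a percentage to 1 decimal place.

16.8%

⟨phi⟩ = (1/(Z₂−Z₁)) ∫ phi₀ e^(−βZ) dZ = phi₀·(e^(−β·Z₁) − e^(−β·Z₂)) / (β·(Z₂−Z₁))
e^(−0.432×0.9) = 0.6779; e^(−0.432×3.6) = 0.2111
⟨phi⟩ = 0.42 × (0.6779 − 0.2111) / (0.432 × 2.7) = 0.42 × 0.4001 = 0.1681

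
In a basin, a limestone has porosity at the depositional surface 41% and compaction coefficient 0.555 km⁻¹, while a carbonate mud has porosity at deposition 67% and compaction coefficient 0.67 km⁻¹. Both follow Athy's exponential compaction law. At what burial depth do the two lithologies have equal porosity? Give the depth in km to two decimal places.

4.27 km

Set n₀ₐ e^(−kₐZ) = n₀ᵦ e^(−kᵦZ) ⇒ ln(n₀ₐ/n₀ᵦ) = (kₐ − kᵦ)·Z
Z = ln(0.41/0.67) / (0.555 − 0.67) = -0.4911 / -0.115 = 4.271 km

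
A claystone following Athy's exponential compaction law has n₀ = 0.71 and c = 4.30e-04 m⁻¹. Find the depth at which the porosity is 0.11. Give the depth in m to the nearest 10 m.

4340 m

Working in km (1 km = 1000 m; c in km⁻¹ = c in m⁻¹ × 1000):
Invert Athy's law: z = ln(n₀/n) / c
z = ln(0.71/0.11) / 0.43 = ln(6.455) / 0.43 = 1.8648 / 0.43 = 4.337 km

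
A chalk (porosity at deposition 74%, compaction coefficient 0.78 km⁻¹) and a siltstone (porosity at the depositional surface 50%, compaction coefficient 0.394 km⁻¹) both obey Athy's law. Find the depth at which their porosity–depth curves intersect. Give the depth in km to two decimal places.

1.02 km

Set φ₀ₐ e^(−cₐZ) = φ₀ᵦ e^(−cᵦZ) ⇒ ln(φ₀ₐ/φ₀ᵦ) = (cₐ − cᵦ)·Z
Z = ln(0.74/0.5) / (0.78 − 0.394) = 0.3920 / 0.386 = 1.016 km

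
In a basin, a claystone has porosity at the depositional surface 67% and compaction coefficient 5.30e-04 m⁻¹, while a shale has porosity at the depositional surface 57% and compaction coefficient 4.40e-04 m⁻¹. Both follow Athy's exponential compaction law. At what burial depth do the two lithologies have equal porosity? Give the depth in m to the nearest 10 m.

Working in km (1 km = 1000 m; k in km⁻¹ = k in m⁻¹ × 1000):
Set φ₀ₐ e^(−kₐd) = φ₀ᵦ e^(−kᵦd) ⇒ ln(φ₀ₐ/φ₀ᵦ) = (kₐ − kᵦ)·d
d = ln(0.67/0.57) / (0.53 − 0.44) = 0.1616 / 0.09 = 1.796 km

1800 m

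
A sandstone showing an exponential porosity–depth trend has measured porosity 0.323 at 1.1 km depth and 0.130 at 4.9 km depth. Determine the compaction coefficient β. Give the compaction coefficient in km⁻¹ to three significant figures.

Athy: n(d) = n₀ e^(−βd) ⇒ n₁/n₂ = e^{β(d₂−d₁)} ⇒ β = ln(n₁/n₂)/(d₂−d₁)
β = ln(0.323/0.13) / (4.9 − 1.1) = ln(2.485) / 3.8 = 0.9101 / 3.8 = 0.2395 km⁻¹

0.240 km⁻¹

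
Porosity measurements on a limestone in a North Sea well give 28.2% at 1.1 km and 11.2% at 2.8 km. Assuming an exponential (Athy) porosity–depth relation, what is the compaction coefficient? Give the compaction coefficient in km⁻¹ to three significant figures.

0.543 km⁻¹

Athy: φ(Z) = φ₀ e^(−βZ) ⇒ φ₁/φ₂ = e^{β(Z₂−Z₁)} ⇒ β = ln(φ₁/φ₂)/(Z₂−Z₁)
β = ln(0.282/0.112) / (2.8 − 1.1) = ln(2.518) / 1.7 = 0.9234 / 1.7 = 0.5432 km⁻¹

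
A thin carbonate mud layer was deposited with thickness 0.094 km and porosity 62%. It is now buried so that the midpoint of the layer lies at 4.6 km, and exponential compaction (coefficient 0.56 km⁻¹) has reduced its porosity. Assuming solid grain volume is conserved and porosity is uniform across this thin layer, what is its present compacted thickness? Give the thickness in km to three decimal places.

0.037 km

Porosity at 4.6 km: n = 0.62·exp(−0.56×4.6) = 0.0472
Solid-volume conservation: h(1−n) = h₀(1−n₀) ⇒ h = h₀·(1−n₀)/(1−n)
h = 0.094 × (1 − 0.62)/(1 − 0.0472) = 0.094 × 0.3988 = 0.0375 km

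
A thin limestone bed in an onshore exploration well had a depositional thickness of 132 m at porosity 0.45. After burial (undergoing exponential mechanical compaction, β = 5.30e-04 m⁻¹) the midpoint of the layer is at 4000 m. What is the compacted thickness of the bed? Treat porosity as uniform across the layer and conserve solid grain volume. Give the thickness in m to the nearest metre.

77 m

Working in km (1 km = 1000 m; β in km⁻¹ = β in m⁻¹ × 1000):
Porosity at 4 km: phi = 0.45·exp(−0.53×4) = 0.0540
Solid-volume conservation: h(1−phi) = h₀(1−phi₀) ⇒ h = h₀·(1−phi₀)/(1−phi)
h = 0.132 × (1 − 0.45)/(1 − 0.0540) = 0.132 × 0.5814 = 0.0767 km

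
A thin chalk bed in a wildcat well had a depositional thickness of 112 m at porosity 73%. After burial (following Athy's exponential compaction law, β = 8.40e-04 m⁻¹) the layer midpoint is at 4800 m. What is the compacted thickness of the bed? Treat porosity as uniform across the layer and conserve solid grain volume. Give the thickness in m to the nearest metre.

Working in km (1 km = 1000 m; β in km⁻¹ = β in m⁻¹ × 1000):
Porosity at 4.8 km: n = 0.73·exp(−0.84×4.8) = 0.0129
Solid-volume conservation: h(1−n) = h₀(1−n₀) ⇒ h = h₀·(1−n₀)/(1−n)
h = 0.112 × (1 − 0.73)/(1 − 0.0129) = 0.112 × 0.2735 = 0.0306 km

31 m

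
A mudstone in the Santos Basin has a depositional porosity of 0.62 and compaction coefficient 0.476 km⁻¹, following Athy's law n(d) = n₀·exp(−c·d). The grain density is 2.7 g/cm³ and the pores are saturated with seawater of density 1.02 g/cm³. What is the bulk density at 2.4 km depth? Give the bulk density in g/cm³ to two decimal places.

2.37 g/cm³

Porosity at depth: n = 0.62·exp(−0.476×2.4) = 0.62×0.3191 = 0.1978
Bulk density: ρ_b = (1−n)ρ_g + n·ρ_f = 0.8022×2.7 + 0.1978×1.02
       = 2.166 + 0.202 = 2.368 g/cm³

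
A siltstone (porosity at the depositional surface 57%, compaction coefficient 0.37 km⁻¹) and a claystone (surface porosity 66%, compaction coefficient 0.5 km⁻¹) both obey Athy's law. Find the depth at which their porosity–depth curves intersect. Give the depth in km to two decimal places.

Set n₀ₐ e^(−kₐd) = n₀ᵦ e^(−kᵦd) ⇒ ln(n₀ₐ/n₀ᵦ) = (kₐ − kᵦ)·d
d = ln(0.57/0.66) / (0.37 − 0.5) = -0.1466 / -0.13 = 1.128 km

1.13 km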